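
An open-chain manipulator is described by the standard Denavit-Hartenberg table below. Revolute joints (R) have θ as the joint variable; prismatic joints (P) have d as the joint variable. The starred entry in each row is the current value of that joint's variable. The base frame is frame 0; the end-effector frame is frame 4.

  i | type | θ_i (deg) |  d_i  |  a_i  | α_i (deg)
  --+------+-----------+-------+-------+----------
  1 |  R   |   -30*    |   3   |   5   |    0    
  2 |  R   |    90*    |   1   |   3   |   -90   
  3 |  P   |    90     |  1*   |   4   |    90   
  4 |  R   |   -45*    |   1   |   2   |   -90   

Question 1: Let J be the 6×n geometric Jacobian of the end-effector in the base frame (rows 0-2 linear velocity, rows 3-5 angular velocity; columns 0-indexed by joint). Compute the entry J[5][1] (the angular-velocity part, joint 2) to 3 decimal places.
1.000

axis z_1 = (0.0000,0.0000,1.0000); lever o_n−o_1 = (2.3587,3.2570,-4.4142)
cross product → J_v[:, 1] = (-3.2570,2.3587,0.0000)
J_ω[:, 1] = z_1
entry J[5][1] = 1.0000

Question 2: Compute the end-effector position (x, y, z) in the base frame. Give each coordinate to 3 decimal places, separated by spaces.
after link 1: o_1 = (4.3301, -2.5000, 3.0000)
after link 2: o_2 = (5.8301, 0.0981, 4.0000)
after link 3: o_3 = (4.9641, 0.5981, 0.0000)
after link 4: o_4 = (6.6888, 0.7570, -1.4142)

6.689 0.757 -1.414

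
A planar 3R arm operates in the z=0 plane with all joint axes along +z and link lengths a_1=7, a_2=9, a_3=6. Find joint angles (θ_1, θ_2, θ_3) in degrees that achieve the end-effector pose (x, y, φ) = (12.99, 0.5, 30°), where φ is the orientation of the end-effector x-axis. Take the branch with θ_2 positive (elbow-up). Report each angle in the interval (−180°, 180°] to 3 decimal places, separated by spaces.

wrist centre = target − a_3·(cos φ, sin φ) = (7.7938, -2.5000)
cos θ_2 = (66.9941−7²−9²)/(2·7·9) = -0.5000; θ_2 = 120.0031° (elbow-up)
β = atan2(-2.5000,7.7938) = -17.7845°; ψ = atan2(7.7940,2.4996) = 72.2187°
θ_1 = β − ψ = -90.0031°
θ_3 = φ − θ_1 − θ_2 = 0.0000° (wrapped to (-180°,180°])

-90.003 120.003 0.000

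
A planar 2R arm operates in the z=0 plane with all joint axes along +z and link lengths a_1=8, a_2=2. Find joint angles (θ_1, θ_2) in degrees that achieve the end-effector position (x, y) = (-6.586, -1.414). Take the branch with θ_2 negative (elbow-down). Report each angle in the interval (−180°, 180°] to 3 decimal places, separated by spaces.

cos θ_2 = (45.3748−8²−2²)/(2·8·2) = -0.7070; θ_2 = -134.9944° (elbow-down)
β = atan2(-1.4140,-6.5860) = -167.8827°; ψ = atan2(-1.4144,6.5859) = -12.1204°
θ_1 = β − ψ = -155.7623°

-155.762 -134.994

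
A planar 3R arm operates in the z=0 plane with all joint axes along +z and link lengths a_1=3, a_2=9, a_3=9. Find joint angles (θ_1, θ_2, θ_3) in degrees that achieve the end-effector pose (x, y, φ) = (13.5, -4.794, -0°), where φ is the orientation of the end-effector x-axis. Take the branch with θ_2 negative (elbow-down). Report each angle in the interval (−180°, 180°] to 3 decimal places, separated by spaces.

wrist centre = target − a_3·(cos φ, sin φ) = (4.5000, -4.7940)
cos θ_2 = (43.2324−3²−9²)/(2·3·9) = -0.8661; θ_2 = -150.0047° (elbow-down)
β = atan2(-4.7940,4.5000) = -46.8119°; ψ = atan2(-4.4994,-4.7946) = -136.8194°
θ_1 = β − ψ = 90.0076°
θ_3 = φ − θ_1 − θ_2 = 59.9971° (wrapped to (-180°,180°])

90.008 -150.005 59.997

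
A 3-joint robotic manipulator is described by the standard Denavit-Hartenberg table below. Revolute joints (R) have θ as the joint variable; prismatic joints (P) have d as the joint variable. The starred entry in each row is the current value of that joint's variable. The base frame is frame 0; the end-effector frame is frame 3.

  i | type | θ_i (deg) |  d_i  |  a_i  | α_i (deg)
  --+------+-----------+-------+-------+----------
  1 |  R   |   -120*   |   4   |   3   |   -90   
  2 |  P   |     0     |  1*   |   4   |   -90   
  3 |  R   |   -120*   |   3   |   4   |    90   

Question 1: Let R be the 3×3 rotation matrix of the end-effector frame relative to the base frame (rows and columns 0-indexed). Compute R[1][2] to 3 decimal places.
End-effector z-axis (col 2 of R) = (0.0000,1.0000,-0.0000)
R[1][2] = 1.0000

1.000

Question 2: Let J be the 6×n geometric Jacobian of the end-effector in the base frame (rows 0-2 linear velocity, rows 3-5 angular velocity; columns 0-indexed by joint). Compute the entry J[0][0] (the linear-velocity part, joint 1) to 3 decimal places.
axis z_0 = ẑ; lever o_n−o_0 = (1.3660,-6.5622,1.0000)
cross product → J_v[:, 0] = (6.5622,1.3660,-0.0000)
J_ω[:, 0] = z_0
entry J[0][0] = 6.5622

6.562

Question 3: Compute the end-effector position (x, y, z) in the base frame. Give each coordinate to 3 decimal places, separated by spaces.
1.366 -6.562 1.000

after link 1: o_1 = (-1.5000, -2.5981, 4.0000)
after link 2: o_2 = (-2.6340, -6.5622, 4.0000)
after link 3: o_3 = (1.3660, -6.5622, 1.0000)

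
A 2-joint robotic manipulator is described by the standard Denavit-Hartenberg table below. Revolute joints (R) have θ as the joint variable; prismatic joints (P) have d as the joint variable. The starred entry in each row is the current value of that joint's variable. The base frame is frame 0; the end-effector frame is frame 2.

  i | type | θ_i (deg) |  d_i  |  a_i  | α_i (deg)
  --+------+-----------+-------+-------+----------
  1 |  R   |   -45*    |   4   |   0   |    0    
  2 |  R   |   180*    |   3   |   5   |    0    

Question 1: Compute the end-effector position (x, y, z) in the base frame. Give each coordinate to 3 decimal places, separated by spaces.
after link 1: o_1 = (0.0000, 0.0000, 4.0000)
after link 2: o_2 = (-3.5355, 3.5355, 7.0000)

-3.536 3.536 7.000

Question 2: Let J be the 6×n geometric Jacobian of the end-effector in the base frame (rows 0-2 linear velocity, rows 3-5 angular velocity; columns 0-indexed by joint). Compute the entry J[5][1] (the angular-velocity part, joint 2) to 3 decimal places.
1.000

axis z_1 = (0.0000,0.0000,1.0000); lever o_n−o_1 = (-3.5355,3.5355,3.0000)
cross product → J_v[:, 1] = (-3.5355,-3.5355,0.0000)
J_ω[:, 1] = z_1
entry J[5][1] = 1.0000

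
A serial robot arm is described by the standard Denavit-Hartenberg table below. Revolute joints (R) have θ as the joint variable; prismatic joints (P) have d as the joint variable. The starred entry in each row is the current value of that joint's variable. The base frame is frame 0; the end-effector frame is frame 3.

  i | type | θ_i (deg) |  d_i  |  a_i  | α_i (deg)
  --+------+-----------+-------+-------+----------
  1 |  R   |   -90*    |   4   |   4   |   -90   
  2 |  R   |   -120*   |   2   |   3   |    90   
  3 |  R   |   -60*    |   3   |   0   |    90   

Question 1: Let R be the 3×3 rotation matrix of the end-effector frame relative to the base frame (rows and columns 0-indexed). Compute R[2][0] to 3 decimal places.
End-effector x-axis (col 0 of R) = (-0.8660,0.2500,0.4330)
R[2][0] = 0.4330

0.433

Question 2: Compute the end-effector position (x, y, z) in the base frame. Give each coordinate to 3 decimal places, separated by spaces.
after link 1: o_1 = (0.0000, -4.0000, 4.0000)
after link 2: o_2 = (2.0000, -2.5000, 6.5981)
after link 3: o_3 = (2.0000, 0.0981, 5.0981)

2.000 0.098 5.098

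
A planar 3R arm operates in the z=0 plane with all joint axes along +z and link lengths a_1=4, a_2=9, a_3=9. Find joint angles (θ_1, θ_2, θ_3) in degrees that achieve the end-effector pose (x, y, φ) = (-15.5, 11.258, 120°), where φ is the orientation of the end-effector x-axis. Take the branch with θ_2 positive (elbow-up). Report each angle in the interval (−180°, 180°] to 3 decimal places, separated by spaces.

wrist centre = target − a_3·(cos φ, sin φ) = (-11.0000, 3.4638)
cos θ_2 = (132.9977−4²−9²)/(2·4·9) = 0.5000; θ_2 = 60.0021° (elbow-up)
β = atan2(3.4638,-11.0000) = 162.5214°; ψ = atan2(7.7944,8.4997) = 42.5214°
θ_1 = β − ψ = 120.0000°
θ_3 = φ − θ_1 − θ_2 = -60.0021° (wrapped to (-180°,180°])

120.000 60.002 -60.002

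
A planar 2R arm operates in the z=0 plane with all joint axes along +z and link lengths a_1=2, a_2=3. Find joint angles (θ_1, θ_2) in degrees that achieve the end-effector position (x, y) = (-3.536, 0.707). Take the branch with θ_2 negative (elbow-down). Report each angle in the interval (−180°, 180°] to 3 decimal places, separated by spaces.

-135.007 -89.985

cos θ_2 = (13.0031−2²−3²)/(2·2·3) = 0.0003; θ_2 = -89.9850° (elbow-down)
β = atan2(0.7070,-3.5360) = 168.6932°; ψ = atan2(-3.0000,2.0008) = -56.2995°
θ_1 = β − ψ = 224.9927°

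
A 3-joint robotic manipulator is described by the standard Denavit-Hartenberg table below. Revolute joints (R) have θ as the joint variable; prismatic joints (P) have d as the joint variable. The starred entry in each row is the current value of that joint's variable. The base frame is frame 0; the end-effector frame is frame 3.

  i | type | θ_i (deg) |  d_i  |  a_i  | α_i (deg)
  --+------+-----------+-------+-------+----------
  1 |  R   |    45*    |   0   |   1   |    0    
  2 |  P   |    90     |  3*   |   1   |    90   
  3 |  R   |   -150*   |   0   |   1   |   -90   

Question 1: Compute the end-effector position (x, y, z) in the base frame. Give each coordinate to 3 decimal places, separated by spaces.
after link 1: o_1 = (0.7071, 0.7071, 0.0000)
after link 2: o_2 = (0.0000, 1.4142, 3.0000)
after link 3: o_3 = (0.6124, 0.8018, 2.5000)

0.612 0.802 2.500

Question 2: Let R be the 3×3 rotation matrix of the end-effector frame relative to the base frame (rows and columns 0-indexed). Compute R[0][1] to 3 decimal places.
-0.707

End-effector y-axis (col 1 of R) = (-0.7071,-0.7071,-0.0000)
R[0][1] = -0.7071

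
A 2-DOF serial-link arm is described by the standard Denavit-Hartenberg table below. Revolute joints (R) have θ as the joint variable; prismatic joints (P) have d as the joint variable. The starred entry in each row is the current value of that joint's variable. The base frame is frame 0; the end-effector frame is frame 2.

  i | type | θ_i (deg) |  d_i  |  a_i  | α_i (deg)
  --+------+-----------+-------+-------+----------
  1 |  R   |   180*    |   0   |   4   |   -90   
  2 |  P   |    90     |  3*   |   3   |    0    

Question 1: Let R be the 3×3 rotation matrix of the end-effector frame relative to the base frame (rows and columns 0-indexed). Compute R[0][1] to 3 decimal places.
1.000

End-effector y-axis (col 1 of R) = (1.0000,-0.0000,-0.0000)
R[0][1] = 1.0000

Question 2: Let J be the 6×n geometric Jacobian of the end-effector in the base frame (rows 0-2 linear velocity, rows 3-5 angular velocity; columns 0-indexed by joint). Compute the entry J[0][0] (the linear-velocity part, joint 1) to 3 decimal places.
3.000

axis z_0 = ẑ; lever o_n−o_0 = (-4.0000,-3.0000,-3.0000)
cross product → J_v[:, 0] = (3.0000,-4.0000,0.0000)
J_ω[:, 0] = z_0
entry J[0][0] = 3.0000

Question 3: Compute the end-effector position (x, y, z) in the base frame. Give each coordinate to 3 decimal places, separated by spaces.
after link 1: o_1 = (-4.0000, 0.0000, 0.0000)
after link 2: o_2 = (-4.0000, -3.0000, -3.0000)

-4.000 -3.000 -3.000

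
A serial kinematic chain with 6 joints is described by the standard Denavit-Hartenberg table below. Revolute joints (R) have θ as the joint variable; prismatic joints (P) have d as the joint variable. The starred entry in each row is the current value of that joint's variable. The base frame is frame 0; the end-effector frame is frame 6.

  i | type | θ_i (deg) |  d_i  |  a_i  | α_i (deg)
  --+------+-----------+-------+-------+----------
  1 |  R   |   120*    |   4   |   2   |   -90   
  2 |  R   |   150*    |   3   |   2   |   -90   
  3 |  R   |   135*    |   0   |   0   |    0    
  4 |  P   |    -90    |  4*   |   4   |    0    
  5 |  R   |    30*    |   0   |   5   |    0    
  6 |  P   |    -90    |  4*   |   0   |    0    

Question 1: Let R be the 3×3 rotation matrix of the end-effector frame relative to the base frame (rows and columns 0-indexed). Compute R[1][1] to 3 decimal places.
0.289

End-effector y-axis (col 1 of R) = (0.9486,0.2888,-0.1294)
R[1][1] = 0.2888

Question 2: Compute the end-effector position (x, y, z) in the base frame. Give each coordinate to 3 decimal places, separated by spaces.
after link 1: o_1 = (-1.0000, 1.7321, 4.0000)
after link 2: o_2 = (-2.7321, -1.2679, 3.0000)
after link 3: o_3 = (-2.7321, -1.2679, 3.0000)
after link 4: o_4 = (1.9422, -3.7071, 5.0499)
after link 5: o_5 = (6.6851, -2.2629, 4.4028)
after link 6: o_6 = (7.6851, -3.9949, 7.8669)

7.685 -3.995 7.867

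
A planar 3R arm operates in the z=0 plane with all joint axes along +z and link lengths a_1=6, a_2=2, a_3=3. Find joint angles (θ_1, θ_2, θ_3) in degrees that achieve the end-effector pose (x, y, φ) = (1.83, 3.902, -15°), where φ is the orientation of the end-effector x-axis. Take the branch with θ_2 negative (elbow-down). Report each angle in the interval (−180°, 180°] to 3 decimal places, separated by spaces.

119.995 -135.004 0.010

wrist centre = target − a_3·(cos φ, sin φ) = (-1.0678, 4.6785)
cos θ_2 = (23.0281−6²−2²)/(2·6·2) = -0.7072; θ_2 = -135.0045° (elbow-down)
β = atan2(4.6785,-1.0678) = 102.8566°; ψ = atan2(-1.4141,4.5857) = -17.1384°
θ_1 = β − ψ = 119.9950°
θ_3 = φ − θ_1 − θ_2 = 0.0095° (wrapped to (-180°,180°])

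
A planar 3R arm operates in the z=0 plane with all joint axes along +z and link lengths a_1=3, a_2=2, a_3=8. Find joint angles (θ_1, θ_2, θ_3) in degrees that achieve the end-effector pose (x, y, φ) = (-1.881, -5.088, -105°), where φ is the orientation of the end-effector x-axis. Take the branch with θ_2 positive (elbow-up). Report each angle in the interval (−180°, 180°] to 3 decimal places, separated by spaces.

45.001 119.987 90.012

wrist centre = target − a_3·(cos φ, sin φ) = (0.1896, 2.6394)
cos θ_2 = (7.0024−3²−2²)/(2·3·2) = -0.4998; θ_2 = 119.9868° (elbow-up)
β = atan2(2.6394,0.1896) = 85.8923°; ψ = atan2(1.7323,2.0004) = 40.8915°
θ_1 = β − ψ = 45.0008°
θ_3 = φ − θ_1 − θ_2 = 90.0124° (wrapped to (-180°,180°])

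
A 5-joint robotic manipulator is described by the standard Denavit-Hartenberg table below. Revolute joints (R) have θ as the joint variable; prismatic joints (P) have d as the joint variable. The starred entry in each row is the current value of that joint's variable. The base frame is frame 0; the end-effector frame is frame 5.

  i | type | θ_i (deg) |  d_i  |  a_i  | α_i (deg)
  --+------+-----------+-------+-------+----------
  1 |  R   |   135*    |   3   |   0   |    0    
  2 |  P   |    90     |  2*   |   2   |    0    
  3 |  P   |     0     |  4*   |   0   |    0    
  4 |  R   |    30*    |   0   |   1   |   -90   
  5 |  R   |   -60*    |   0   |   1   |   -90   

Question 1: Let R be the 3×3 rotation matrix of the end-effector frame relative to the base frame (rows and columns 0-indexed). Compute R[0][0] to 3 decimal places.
-0.129

End-effector x-axis (col 0 of R) = (-0.1294,-0.4830,0.8660)
R[0][0] = -0.1294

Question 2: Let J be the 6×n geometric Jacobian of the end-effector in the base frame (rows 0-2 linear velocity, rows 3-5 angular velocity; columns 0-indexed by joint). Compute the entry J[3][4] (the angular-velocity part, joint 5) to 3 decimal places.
axis z_4 = (0.9659,-0.2588,0.0000); lever o_n−o_4 = (-0.1294,-0.4830,0.8660)
cross product → J_v[:, 4] = (-0.2241,-0.8365,-0.5000)
J_ω[:, 4] = z_4
entry J[3][4] = 0.9659

0.966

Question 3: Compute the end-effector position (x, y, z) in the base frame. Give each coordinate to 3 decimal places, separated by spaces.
after link 1: o_1 = (0.0000, 0.0000, 3.0000)
after link 2: o_2 = (-1.4142, -1.4142, 5.0000)
after link 3: o_3 = (-1.4142, -1.4142, 9.0000)
after link 4: o_4 = (-1.6730, -2.3801, 9.0000)
after link 5: o_5 = (-1.8024, -2.8631, 9.8660)

-1.802 -2.863 9.866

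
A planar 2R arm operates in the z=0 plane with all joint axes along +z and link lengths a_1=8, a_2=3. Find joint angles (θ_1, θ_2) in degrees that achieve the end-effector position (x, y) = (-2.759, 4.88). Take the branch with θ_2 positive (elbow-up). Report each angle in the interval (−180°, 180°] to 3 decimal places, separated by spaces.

103.967 150.010

cos θ_2 = (31.4265−8²−3²)/(2·8·3) = -0.8661; θ_2 = 150.0103° (elbow-up)
β = atan2(4.8800,-2.7590) = 119.4825°; ψ = atan2(1.4995,5.4017) = 15.5150°
θ_1 = β − ψ = 103.9675°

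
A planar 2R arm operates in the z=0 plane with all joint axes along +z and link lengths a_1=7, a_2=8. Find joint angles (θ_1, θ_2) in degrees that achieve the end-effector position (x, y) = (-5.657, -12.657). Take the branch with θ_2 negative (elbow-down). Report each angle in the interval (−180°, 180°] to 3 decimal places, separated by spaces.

cos θ_2 = (192.2013−7²−8²)/(2·7·8) = 0.7072; θ_2 = -44.9961° (elbow-down)
β = atan2(-12.6570,-5.6570) = -114.0821°; ψ = atan2(-5.6565,12.6572) = -24.0797°
θ_1 = β − ψ = -90.0024°

-90.002 -44.996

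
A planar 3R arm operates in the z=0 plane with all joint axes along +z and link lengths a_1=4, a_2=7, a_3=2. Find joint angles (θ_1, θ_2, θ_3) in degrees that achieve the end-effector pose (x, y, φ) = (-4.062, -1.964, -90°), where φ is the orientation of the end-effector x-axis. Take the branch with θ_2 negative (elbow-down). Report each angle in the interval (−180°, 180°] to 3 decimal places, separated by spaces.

wrist centre = target − a_3·(cos φ, sin φ) = (-4.0620, 0.0360)
cos θ_2 = (16.5011−4²−7²)/(2·4·7) = -0.8661; θ_2 = -150.0029° (elbow-down)
β = atan2(0.0360,-4.0620) = 179.4922°; ψ = atan2(-3.4997,-2.0624) = -120.5107°
θ_1 = β − ψ = 300.0030°
θ_3 = φ − θ_1 − θ_2 = 120.0000° (wrapped to (-180°,180°])

-59.997 -150.003 120.000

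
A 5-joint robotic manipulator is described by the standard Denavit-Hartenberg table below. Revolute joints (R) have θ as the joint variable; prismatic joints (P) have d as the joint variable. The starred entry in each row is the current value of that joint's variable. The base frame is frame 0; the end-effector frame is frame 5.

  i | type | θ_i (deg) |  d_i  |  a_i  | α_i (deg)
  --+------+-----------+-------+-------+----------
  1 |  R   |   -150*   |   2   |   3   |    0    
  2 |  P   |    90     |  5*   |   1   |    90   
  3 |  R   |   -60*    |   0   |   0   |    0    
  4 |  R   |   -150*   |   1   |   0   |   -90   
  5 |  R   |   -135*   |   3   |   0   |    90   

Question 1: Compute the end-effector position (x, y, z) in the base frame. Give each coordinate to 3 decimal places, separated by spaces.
after link 1: o_1 = (-2.5981, -1.5000, 2.0000)
after link 2: o_2 = (-2.0981, -2.3660, 7.0000)
after link 3: o_3 = (-2.0981, -2.3660, 7.0000)
after link 4: o_4 = (-2.9641, -2.8660, 7.0000)
after link 5: o_5 = (-3.7141, -1.5670, 4.4019)

-3.714 -1.567 4.402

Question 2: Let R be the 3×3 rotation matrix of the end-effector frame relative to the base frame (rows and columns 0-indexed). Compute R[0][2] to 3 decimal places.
End-effector z-axis (col 2 of R) = (0.9186,-0.1768,-0.3536)
R[0][2] = 0.9186

0.919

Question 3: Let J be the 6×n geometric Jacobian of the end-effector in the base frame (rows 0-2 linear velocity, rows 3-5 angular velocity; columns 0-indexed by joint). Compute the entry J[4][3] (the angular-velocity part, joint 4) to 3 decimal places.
-0.500

axis z_3 = (-0.8660,-0.5000,0.0000); lever o_n−o_3 = (-1.6160,0.7990,-2.5981)
cross product → J_v[:, 3] = (1.2990,-2.2500,-1.5000)
J_ω[:, 3] = z_3
entry J[4][3] = -0.5000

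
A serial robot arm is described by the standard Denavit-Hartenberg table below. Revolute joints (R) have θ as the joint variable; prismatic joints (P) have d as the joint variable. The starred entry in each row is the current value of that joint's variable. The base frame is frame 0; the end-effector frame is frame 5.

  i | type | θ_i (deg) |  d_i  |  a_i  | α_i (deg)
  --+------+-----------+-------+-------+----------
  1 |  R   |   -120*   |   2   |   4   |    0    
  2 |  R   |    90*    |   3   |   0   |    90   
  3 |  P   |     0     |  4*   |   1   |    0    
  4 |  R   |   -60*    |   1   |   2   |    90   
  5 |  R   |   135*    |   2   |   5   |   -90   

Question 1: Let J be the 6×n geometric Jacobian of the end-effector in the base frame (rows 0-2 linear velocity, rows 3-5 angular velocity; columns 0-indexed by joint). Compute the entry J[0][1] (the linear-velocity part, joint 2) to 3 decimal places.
6.642

axis z_1 = (0.0000,0.0000,1.0000); lever o_n−o_1 = (-5.5666,-6.6421,3.3298)
cross product → J_v[:, 1] = (6.6421,-5.5666,0.0000)
J_ω[:, 1] = z_1
entry J[0][1] = 6.6421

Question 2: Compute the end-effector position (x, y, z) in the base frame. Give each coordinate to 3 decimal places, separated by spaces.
after link 1: o_1 = (-2.0000, -3.4641, 2.0000)
after link 2: o_2 = (-2.0000, -3.4641, 5.0000)
after link 3: o_3 = (-3.1340, -7.4282, 5.0000)
after link 4: o_4 = (-2.7679, -8.7942, 3.2679)
after link 5: o_5 = (-7.5666, -10.1062, 5.3298)

-7.567 -10.106 5.330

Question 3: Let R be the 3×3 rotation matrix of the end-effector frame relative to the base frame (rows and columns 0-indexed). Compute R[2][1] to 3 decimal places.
0.500

End-effector y-axis (col 1 of R) = (0.7500,-0.4330,0.5000)
R[2][1] = 0.5000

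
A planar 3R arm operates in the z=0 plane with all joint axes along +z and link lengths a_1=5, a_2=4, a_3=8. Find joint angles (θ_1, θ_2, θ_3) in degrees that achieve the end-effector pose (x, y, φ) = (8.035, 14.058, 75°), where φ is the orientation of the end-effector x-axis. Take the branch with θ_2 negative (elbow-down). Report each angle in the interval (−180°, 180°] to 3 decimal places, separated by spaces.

wrist centre = target − a_3·(cos φ, sin φ) = (5.9644, 6.3306)
cos θ_2 = (75.6510−5²−4²)/(2·5·4) = 0.8663; θ_2 = -29.9712° (elbow-down)
β = atan2(6.3306,5.9644) = 46.7058°; ψ = atan2(-1.9983,8.4651) = -13.2820°
θ_1 = β − ψ = 59.9878°
θ_3 = φ − θ_1 − θ_2 = 44.9835° (wrapped to (-180°,180°])

59.988 -29.971 44.983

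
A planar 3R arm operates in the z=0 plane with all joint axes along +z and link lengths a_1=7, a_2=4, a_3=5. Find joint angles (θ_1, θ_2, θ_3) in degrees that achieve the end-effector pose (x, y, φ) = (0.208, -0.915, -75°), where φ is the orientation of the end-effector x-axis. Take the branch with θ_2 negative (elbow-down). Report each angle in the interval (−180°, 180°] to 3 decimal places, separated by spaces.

wrist centre = target − a_3·(cos φ, sin φ) = (-1.0861, 3.9146)
cos θ_2 = (16.5039−7²−4²)/(2·7·4) = -0.8660; θ_2 = -149.9972° (elbow-down)
β = atan2(3.9146,-1.0861) = 105.5064°; ψ = atan2(-2.0002,3.5360) = -29.4951°
θ_1 = β − ψ = 135.0015°
θ_3 = φ − θ_1 − θ_2 = -60.0042° (wrapped to (-180°,180°])

135.001 -149.997 -60.004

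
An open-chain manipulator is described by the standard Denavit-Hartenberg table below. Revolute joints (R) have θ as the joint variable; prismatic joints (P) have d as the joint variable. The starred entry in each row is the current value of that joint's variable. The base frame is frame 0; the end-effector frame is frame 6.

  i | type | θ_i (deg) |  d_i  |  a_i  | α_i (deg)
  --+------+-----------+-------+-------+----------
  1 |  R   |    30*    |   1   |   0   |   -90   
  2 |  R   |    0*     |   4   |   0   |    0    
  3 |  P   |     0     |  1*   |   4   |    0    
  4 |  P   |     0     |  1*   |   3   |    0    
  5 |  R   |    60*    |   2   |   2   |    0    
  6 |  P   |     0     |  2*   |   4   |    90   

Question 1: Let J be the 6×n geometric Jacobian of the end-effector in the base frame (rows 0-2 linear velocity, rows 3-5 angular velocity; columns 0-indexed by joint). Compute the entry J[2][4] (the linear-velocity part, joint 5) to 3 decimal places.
-3.000

axis z_4 = (-0.5000,0.8660,0.0000); lever o_n−o_4 = (0.5981,4.9641,-5.1962)
cross product → J_v[:, 4] = (-4.5000,-2.5981,-3.0000)
J_ω[:, 4] = z_4
entry J[2][4] = -3.0000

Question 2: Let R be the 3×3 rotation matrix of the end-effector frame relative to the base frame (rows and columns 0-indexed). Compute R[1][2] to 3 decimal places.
0.433

End-effector z-axis (col 2 of R) = (0.7500,0.4330,0.5000)
R[1][2] = 0.4330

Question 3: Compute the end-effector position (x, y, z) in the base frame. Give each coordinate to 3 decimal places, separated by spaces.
after link 1: o_1 = (0.0000, 0.0000, 1.0000)
after link 2: o_2 = (-2.0000, 3.4641, 1.0000)
after link 3: o_3 = (0.9641, 6.3301, 1.0000)
after link 4: o_4 = (3.0622, 8.6962, 1.0000)
after link 5: o_5 = (2.9282, 10.9282, -0.7321)
after link 6: o_6 = (3.6603, 13.6603, -4.1962)

3.660 13.660 -4.196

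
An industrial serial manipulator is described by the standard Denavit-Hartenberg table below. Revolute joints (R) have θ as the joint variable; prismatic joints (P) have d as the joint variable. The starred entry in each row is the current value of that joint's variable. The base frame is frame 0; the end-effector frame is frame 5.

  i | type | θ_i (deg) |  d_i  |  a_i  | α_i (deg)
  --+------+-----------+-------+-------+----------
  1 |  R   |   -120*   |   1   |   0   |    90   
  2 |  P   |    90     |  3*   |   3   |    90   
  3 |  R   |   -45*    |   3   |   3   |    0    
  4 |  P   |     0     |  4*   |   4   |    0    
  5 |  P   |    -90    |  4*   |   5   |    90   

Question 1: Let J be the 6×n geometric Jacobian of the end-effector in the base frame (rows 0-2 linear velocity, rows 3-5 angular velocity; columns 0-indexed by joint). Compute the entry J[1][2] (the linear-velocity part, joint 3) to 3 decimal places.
0.707

axis z_2 = (-0.5000,-0.8660,-0.0000); lever o_n−o_2 = (1.8485,-13.7689,1.4142)
cross product → J_v[:, 2] = (-1.2247,0.7071,8.4853)
J_ω[:, 2] = z_2
entry J[1][2] = 0.7071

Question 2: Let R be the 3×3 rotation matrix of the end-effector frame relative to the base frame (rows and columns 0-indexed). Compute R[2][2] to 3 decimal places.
End-effector z-axis (col 2 of R) = (-0.6124,0.3536,-0.7071)
R[2][2] = -0.7071

-0.707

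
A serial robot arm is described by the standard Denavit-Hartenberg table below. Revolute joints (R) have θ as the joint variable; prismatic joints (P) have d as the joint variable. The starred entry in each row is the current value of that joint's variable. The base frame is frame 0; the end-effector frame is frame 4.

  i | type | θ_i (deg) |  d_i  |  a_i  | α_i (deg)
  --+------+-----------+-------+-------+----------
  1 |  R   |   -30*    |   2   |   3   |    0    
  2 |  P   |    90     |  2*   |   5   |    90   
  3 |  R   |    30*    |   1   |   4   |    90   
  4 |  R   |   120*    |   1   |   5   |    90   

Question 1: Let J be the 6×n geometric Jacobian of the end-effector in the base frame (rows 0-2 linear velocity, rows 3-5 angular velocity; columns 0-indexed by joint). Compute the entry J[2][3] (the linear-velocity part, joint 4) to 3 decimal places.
-2.165

axis z_3 = (0.2500,0.4330,-0.8660); lever o_n−o_3 = (2.9175,-3.6071,-2.1160)
cross product → J_v[:, 3] = (-4.0401,-1.9976,-2.1651)
J_ω[:, 3] = z_3
entry J[2][3] = -2.1651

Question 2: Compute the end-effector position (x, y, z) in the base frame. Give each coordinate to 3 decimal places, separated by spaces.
after link 1: o_1 = (2.5981, -1.5000, 2.0000)
after link 2: o_2 = (5.0981, 2.8301, 4.0000)
after link 3: o_3 = (7.6962, 5.3301, 6.0000)
after link 4: o_4 = (10.6136, 1.7231, 3.8840)

10.614 1.723 3.884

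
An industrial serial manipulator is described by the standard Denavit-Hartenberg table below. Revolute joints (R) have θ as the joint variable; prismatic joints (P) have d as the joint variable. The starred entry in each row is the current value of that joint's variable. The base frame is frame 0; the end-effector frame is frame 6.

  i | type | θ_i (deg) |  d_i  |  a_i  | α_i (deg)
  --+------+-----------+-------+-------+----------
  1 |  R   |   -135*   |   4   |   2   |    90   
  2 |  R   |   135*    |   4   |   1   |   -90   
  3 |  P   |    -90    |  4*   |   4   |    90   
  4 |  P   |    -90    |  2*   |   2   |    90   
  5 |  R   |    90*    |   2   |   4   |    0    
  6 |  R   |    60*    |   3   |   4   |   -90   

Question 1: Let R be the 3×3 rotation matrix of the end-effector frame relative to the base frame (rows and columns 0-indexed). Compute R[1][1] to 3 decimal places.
End-effector y-axis (col 1 of R) = (-0.7071,0.7071,0.0000)
R[1][1] = 0.7071

0.707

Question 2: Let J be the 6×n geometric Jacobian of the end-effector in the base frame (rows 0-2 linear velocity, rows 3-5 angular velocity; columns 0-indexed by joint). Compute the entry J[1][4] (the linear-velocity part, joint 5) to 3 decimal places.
axis z_4 = (0.7071,-0.7071,-0.0000); lever o_n−o_4 = (2.2676,-4.8035,-6.6921)
cross product → J_v[:, 4] = (4.7321,4.7321,-1.7932)
J_ω[:, 4] = z_4
entry J[1][4] = 4.7321

4.732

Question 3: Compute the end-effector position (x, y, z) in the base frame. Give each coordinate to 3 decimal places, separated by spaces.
-4.303 -0.061 -4.813

after link 1: o_1 = (-1.4142, -1.4142, 4.0000)
after link 2: o_2 = (-3.7426, 1.9142, 4.7071)
after link 3: o_3 = (-4.5711, 6.7426, 1.8787)
after link 4: o_4 = (-6.5711, 4.7426, 1.8787)
after link 5: o_5 = (-7.1569, 1.3284, -0.9497)
after link 6: o_6 = (-4.3035, -0.0608, -4.8135)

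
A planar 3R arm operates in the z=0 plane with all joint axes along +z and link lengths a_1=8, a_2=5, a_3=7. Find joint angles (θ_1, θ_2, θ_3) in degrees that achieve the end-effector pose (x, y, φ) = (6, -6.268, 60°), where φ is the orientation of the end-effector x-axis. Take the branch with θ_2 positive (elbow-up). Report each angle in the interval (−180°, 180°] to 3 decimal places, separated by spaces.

-89.999 29.998 120.001

wrist centre = target − a_3·(cos φ, sin φ) = (2.5000, -12.3302)
cos θ_2 = (158.2833−8²−5²)/(2·8·5) = 0.8660; θ_2 = 29.9982° (elbow-up)
β = atan2(-12.3302,2.5000) = -78.5384°; ψ = atan2(2.4999,12.3302) = 11.4610°
θ_1 = β − ψ = -89.9994°
θ_3 = φ − θ_1 − θ_2 = 120.0012° (wrapped to (-180°,180°])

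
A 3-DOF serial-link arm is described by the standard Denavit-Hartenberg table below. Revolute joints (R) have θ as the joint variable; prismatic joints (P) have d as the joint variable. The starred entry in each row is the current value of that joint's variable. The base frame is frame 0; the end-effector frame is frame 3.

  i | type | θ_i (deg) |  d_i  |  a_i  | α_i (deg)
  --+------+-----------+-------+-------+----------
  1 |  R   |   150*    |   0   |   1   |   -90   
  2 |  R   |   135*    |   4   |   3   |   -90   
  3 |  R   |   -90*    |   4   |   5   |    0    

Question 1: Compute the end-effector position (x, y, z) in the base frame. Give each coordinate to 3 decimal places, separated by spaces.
after link 1: o_1 = (-0.8660, 0.5000, 0.0000)
after link 2: o_2 = (-1.0289, -4.0248, -2.1213)
after link 3: o_3 = (-1.0794, -9.7691, 0.7071)

-1.079 -9.769 0.707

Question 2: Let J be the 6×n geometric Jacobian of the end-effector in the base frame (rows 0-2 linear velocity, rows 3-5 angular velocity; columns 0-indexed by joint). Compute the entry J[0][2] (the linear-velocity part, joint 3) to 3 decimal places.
3.062

axis z_2 = (0.6124,-0.3536,0.7071); lever o_n−o_2 = (-0.0505,-5.7443,2.8284)
cross product → J_v[:, 2] = (3.0619,-1.7678,-3.5355)
J_ω[:, 2] = z_2
entry J[0][2] = 3.0619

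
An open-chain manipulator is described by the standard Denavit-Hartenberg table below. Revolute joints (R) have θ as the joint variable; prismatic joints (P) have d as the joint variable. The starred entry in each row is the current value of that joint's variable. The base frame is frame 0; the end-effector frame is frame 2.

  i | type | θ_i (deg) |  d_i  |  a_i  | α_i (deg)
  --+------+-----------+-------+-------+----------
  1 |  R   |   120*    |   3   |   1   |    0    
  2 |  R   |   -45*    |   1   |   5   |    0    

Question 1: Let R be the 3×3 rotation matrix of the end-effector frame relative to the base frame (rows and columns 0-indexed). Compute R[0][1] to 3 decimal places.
-0.966

End-effector y-axis (col 1 of R) = (-0.9659,0.2588,0.0000)
R[0][1] = -0.9659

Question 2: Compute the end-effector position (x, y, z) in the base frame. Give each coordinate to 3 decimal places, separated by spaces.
0.794 5.696 4.000

after link 1: o_1 = (-0.5000, 0.8660, 3.0000)
after link 2: o_2 = (0.7941, 5.6957, 4.0000)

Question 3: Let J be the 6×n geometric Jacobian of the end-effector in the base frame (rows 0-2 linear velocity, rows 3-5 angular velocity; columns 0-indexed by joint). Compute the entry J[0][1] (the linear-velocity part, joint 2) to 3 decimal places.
-4.830

axis z_1 = (0.0000,0.0000,1.0000); lever o_n−o_1 = (1.2941,4.8296,1.0000)
cross product → J_v[:, 1] = (-4.8296,1.2941,0.0000)
J_ω[:, 1] = z_1
entry J[0][1] = -4.8296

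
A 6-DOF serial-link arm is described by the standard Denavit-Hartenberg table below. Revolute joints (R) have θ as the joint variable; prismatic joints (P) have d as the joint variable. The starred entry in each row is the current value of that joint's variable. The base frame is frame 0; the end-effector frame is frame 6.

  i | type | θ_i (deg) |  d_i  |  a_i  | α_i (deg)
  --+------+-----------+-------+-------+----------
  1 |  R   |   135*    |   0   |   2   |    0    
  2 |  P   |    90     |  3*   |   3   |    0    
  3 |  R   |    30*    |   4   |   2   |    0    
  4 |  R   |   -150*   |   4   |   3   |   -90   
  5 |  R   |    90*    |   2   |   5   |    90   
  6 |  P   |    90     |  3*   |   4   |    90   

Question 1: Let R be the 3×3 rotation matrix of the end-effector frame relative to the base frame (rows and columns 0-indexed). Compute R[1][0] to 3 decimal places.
End-effector x-axis (col 0 of R) = (-0.9659,-0.2588,0.0000)
R[1][0] = -0.2588

-0.259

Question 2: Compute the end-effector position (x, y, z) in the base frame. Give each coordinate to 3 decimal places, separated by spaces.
after link 1: o_1 = (-1.4142, 1.4142, 0.0000)
after link 2: o_2 = (-3.5355, -0.7071, 3.0000)
after link 3: o_3 = (-4.0532, -2.6390, 7.0000)
after link 4: o_4 = (-4.8296, 0.2588, 11.0000)
after link 5: o_5 = (-6.7615, -0.2588, 6.0000)
after link 6: o_6 = (-11.4016, 1.6037, 6.0000)

-11.402 1.604 6.000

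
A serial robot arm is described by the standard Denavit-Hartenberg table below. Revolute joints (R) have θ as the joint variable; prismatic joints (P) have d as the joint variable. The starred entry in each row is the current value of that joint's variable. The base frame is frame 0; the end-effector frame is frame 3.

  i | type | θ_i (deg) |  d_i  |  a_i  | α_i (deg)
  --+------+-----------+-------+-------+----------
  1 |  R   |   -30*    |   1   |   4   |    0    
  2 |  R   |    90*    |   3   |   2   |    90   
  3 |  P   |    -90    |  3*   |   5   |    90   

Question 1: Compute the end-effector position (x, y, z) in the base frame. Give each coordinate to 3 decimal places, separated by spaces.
7.062 -1.768 -1.000

after link 1: o_1 = (3.4641, -2.0000, 1.0000)
after link 2: o_2 = (4.4641, -0.2679, 4.0000)
after link 3: o_3 = (7.0622, -1.7679, -1.0000)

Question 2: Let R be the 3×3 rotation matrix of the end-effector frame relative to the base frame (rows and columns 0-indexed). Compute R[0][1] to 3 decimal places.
End-effector y-axis (col 1 of R) = (0.8660,-0.5000,0.0000)
R[0][1] = 0.8660

0.866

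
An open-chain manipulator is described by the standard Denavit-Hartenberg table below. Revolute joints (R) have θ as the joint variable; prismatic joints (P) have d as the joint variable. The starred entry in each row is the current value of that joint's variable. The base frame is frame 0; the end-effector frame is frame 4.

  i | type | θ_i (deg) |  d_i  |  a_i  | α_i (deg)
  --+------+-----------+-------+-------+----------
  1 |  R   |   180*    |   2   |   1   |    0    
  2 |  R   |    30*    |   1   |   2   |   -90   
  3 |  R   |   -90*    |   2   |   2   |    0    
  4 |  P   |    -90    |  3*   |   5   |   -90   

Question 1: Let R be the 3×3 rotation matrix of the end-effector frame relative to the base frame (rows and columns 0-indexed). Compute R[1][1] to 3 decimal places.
End-effector y-axis (col 1 of R) = (-0.5000,0.8660,-0.0000)
R[1][1] = 0.8660

0.866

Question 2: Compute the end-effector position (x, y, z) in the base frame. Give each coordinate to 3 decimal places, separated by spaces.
after link 1: o_1 = (-1.0000, 0.0000, 2.0000)
after link 2: o_2 = (-2.7321, -1.0000, 3.0000)
after link 3: o_3 = (-1.7321, -2.7321, 5.0000)
after link 4: o_4 = (4.0981, -2.8301, 5.0000)

4.098 -2.830 5.000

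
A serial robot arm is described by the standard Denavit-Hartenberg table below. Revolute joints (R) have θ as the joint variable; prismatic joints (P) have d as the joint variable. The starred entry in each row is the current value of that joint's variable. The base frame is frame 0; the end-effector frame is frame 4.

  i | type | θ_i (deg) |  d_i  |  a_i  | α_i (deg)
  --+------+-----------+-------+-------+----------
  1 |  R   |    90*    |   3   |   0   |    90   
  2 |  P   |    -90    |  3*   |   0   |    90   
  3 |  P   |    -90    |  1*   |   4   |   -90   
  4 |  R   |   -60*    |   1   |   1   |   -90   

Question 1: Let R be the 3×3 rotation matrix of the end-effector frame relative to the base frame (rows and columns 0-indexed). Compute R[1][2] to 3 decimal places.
End-effector z-axis (col 2 of R) = (-0.8660,0.5000,-0.0000)
R[1][2] = 0.5000

0.500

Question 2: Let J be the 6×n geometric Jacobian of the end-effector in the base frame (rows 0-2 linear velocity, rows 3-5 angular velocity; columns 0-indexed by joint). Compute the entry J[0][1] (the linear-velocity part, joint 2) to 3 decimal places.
1.000

prismatic axis z_1 = (1.0000,-0.0000,0.0000)
J_v[:, 1] = z_1; J_ω[:, 1] = (0,0,0)
entry J[0][1] = 1.0000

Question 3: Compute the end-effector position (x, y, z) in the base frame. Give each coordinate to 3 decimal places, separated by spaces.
after link 1: o_1 = (0.0000, 0.0000, 3.0000)
after link 2: o_2 = (3.0000, -0.0000, 3.0000)
after link 3: o_3 = (-1.0000, -1.0000, 3.0000)
after link 4: o_4 = (-1.5000, -1.8660, 2.0000)

-1.500 -1.866 2.000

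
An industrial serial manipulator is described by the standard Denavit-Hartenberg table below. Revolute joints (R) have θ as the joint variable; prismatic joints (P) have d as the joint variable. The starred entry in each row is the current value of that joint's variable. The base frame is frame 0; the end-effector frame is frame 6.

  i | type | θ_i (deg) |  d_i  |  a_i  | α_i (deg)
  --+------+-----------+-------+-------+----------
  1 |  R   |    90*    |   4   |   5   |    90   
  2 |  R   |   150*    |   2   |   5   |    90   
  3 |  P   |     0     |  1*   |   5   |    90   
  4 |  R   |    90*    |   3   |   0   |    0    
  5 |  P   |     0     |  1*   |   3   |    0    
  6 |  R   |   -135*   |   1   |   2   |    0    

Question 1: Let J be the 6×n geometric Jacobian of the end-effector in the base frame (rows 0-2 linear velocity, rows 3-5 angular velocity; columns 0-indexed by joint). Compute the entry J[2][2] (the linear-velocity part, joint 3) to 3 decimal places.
prismatic axis z_2 = (0.0000,0.5000,0.8660)
J_v[:, 2] = z_2; J_ω[:, 2] = (0,0,0)
entry J[2][2] = 0.8660

0.866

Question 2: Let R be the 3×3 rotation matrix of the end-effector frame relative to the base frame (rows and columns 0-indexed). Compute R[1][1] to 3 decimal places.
-0.259

End-effector y-axis (col 1 of R) = (0.0000,-0.2588,0.9659)
R[1][1] = -0.2588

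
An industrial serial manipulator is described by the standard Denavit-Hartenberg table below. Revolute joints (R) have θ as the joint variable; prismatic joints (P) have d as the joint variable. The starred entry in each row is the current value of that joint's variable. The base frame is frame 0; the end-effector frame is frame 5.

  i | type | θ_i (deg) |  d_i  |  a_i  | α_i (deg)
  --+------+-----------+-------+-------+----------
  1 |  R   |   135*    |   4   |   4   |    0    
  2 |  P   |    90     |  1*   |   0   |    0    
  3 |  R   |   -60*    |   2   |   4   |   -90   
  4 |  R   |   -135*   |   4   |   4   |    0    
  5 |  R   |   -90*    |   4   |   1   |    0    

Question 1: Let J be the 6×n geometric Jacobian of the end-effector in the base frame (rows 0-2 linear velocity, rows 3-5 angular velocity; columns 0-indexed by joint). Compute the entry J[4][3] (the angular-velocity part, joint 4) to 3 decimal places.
-0.966

axis z_3 = (-0.2588,-0.9659,0.0000); lever o_n−o_3 = (1.3445,-8.6425,2.1213)
cross product → J_v[:, 3] = (-2.0490,0.5490,3.5355)
J_ω[:, 3] = z_3
entry J[4][3] = -0.9659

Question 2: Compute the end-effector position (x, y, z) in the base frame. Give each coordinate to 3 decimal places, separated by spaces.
-5.348 -4.779 9.121

after link 1: o_1 = (-2.8284, 2.8284, 4.0000)
after link 2: o_2 = (-2.8284, 2.8284, 5.0000)
after link 3: o_3 = (-6.6921, 3.8637, 7.0000)
after link 4: o_4 = (-4.9954, -0.7321, 9.8284)
after link 5: o_5 = (-5.3476, -4.7788, 9.1213)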